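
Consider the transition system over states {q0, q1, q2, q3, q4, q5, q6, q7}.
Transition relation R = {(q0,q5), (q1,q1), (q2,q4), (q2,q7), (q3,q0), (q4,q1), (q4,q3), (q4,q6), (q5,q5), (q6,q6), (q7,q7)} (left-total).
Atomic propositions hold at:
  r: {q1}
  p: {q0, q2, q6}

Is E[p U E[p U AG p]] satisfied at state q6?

Yes

AG p: greatest fixpoint, start Z0 = {q0, q2, q6}, keep only states in Sat with every successor in Z. Z1 = {q6}; fixed.
Sat(AG p) = {q6}
E[p U AG p]: least fixpoint, start Z0 = Sat(AG p) = {q6}, add states in Sat(p) with some successor in Z. Already a fixed point.
Sat(E[p U AG p]) = {q6}
E[p U E[p U AG p]]: least fixpoint, start Z0 = Sat(E[p U AG p]) = {q6}, add states in Sat(p) with some successor in Z. Already a fixed point.
Sat(E[p U E[p U AG p]]) = {q6}
q6 ∈ Sat(E[p U E[p U AG p]]) = {q6}, so the formula holds at q6.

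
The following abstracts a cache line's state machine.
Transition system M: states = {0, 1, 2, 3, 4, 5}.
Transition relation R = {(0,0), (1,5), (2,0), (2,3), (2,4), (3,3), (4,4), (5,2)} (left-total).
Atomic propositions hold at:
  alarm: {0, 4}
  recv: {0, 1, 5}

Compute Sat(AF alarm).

AF alarm: least fixpoint, start Z0 = {0, 4}, add states with every successor in Z. Already a fixed point.
Sat(AF alarm) = {0, 4}

{0, 4}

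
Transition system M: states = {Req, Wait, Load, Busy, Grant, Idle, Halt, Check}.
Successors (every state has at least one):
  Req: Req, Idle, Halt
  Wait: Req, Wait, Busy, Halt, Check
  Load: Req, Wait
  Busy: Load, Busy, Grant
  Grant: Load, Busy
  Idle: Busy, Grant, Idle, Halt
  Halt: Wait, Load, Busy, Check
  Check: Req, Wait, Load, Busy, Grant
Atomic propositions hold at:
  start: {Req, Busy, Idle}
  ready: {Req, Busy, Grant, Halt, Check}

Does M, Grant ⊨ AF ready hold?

AF ready: least fixpoint, start Z0 = {Req, Busy, Grant, Halt, Check}, add states with every successor in Z. Already a fixed point.
Sat(AF ready) = {Req, Busy, Grant, Halt, Check}
Grant ∈ Sat(AF ready) = {Req, Busy, Grant, Halt, Check}, so the formula holds at Grant.

Yes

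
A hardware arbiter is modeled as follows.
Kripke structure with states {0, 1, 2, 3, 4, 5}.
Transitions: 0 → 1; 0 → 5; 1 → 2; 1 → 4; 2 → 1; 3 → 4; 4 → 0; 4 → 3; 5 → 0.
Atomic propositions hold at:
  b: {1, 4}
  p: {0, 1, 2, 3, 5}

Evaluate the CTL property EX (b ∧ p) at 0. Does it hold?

Sat(b ∧ p) = {1}
Sat(EX (b ∧ p)) = {s : some successor in {1}} = {0, 2}
0 ∈ Sat(EX (b ∧ p)) = {0, 2}, so the formula holds at 0.

Yes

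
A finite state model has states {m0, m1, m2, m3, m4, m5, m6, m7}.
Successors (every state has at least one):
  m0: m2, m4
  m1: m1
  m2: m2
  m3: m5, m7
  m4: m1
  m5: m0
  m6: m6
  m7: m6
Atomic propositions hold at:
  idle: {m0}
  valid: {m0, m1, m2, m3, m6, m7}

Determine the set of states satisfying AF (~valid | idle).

Sat(~valid) = {m4, m5}
Sat(~valid | idle) = {m0, m4, m5}
AF (~valid | idle): least fixpoint, start Z0 = {m0, m4, m5}, add states with every successor in Z. Already a fixed point.
Sat(AF (~valid | idle)) = {m0, m4, m5}

{m0, m4, m5}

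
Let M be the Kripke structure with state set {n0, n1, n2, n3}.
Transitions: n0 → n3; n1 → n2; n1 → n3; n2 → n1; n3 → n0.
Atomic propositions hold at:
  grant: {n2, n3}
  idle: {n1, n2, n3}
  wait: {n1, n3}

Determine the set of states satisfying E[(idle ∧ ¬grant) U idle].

Sat(¬grant) = {n0, n1}
Sat(idle ∧ ¬grant) = {n1}
E[(idle ∧ ¬grant) U idle]: least fixpoint, start Z0 = Sat(idle) = {n1, n2, n3}, add states in Sat(idle ∧ ¬grant) with some successor in Z. Already a fixed point.
Sat(E[(idle ∧ ¬grant) U idle]) = {n1, n2, n3}

{n1, n2, n3}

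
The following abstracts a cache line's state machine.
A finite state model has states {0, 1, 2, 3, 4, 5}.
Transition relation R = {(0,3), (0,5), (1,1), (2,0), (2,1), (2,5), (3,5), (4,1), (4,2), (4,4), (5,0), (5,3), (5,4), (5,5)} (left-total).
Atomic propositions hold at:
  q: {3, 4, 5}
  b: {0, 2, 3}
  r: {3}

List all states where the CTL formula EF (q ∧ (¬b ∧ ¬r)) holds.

{0, 2, 3, 4, 5}

Sat(¬b) = {1, 4, 5}
Sat(¬r) = {0, 1, 2, 4, 5}
Sat(¬b ∧ ¬r) = {1, 4, 5}
Sat(q ∧ (¬b ∧ ¬r)) = {4, 5}
EF (q ∧ (¬b ∧ ¬r)): least fixpoint, start Z0 = {4, 5}, add states with some successor in Z. Z1 = {0, 2, 3, 4, 5}; fixed.
Sat(EF (q ∧ (¬b ∧ ¬r))) = {0, 2, 3, 4, 5}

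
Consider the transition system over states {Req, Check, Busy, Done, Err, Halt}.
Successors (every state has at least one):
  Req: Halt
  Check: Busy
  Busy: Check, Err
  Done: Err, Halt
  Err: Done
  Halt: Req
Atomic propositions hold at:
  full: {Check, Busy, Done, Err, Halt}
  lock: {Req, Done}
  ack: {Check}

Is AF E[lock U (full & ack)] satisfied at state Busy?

Sat(full & ack) = {Check}
E[lock U (full & ack)]: least fixpoint, start Z0 = Sat((full & ack)) = {Check}, add states in Sat(lock) with some successor in Z. Already a fixed point.
Sat(E[lock U (full & ack)]) = {Check}
AF E[lock U (full & ack)]: least fixpoint, start Z0 = {Check}, add states with every successor in Z. Already a fixed point.
Sat(AF E[lock U (full & ack)]) = {Check}
Busy ∉ Sat(AF E[lock U (full & ack)]) = {Check}, so the formula does not hold at Busy.

No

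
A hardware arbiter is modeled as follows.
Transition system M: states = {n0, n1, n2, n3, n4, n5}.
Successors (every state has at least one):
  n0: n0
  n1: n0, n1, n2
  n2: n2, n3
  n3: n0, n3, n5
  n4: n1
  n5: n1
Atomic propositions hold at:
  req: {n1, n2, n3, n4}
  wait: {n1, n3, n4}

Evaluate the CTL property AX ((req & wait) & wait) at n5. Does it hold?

Sat(req & wait) = {n1, n3, n4}
Sat((req & wait) & wait) = {n1, n3, n4}
Sat(AX ((req & wait) & wait)) = {s : every successor in {n1, n3, n4}} = {n4, n5}
n5 ∈ Sat(AX ((req & wait) & wait)) = {n4, n5}, so the formula holds at n5.

Yes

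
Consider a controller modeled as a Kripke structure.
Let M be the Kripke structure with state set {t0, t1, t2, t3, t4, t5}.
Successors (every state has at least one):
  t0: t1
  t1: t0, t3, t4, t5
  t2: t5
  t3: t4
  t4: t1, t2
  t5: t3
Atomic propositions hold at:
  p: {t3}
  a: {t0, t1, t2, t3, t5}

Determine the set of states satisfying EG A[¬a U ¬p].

Sat(¬a) = {t4}
Sat(¬p) = {t0, t1, t2, t4, t5}
A[¬a U ¬p]: least fixpoint, start Z0 = Sat(¬p) = {t0, t1, t2, t4, t5}, add states in Sat(¬a) with every successor in Z. Already a fixed point.
Sat(A[¬a U ¬p]) = {t0, t1, t2, t4, t5}
EG A[¬a U ¬p]: greatest fixpoint, start Z0 = {t0, t1, t2, t4, t5}, keep only states in Sat with some successor in Z. Z1 = {t0, t1, t2, t4}; Z2 = {t0, t1, t4}; fixed.
Sat(EG A[¬a U ¬p]) = {t0, t1, t4}

{t0, t1, t4}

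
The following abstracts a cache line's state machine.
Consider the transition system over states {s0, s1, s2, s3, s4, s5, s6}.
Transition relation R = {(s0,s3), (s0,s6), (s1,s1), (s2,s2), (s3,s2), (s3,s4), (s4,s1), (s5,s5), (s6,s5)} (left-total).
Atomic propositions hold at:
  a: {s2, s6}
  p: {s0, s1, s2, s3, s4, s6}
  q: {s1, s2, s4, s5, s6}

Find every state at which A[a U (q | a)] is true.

Sat(q | a) = {s1, s2, s4, s5, s6}
A[a U (q | a)]: least fixpoint, start Z0 = Sat((q | a)) = {s1, s2, s4, s5, s6}, add states in Sat(a) with every successor in Z. Already a fixed point.
Sat(A[a U (q | a)]) = {s1, s2, s4, s5, s6}

{s1, s2, s4, s5, s6}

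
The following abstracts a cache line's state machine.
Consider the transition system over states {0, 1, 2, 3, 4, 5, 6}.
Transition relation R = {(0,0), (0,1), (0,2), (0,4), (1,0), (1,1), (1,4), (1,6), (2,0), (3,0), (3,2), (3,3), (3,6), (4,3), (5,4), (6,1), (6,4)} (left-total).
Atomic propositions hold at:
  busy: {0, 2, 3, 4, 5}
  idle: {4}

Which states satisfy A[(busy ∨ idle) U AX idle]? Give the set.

Sat(busy ∨ idle) = {0, 2, 3, 4, 5}
Sat(AX idle) = {s : every successor in {4}} = {5}
A[(busy ∨ idle) U AX idle]: least fixpoint, start Z0 = Sat(AX idle) = {5}, add states in Sat(busy ∨ idle) with every successor in Z. Already a fixed point.
Sat(A[(busy ∨ idle) U AX idle]) = {5}

{5}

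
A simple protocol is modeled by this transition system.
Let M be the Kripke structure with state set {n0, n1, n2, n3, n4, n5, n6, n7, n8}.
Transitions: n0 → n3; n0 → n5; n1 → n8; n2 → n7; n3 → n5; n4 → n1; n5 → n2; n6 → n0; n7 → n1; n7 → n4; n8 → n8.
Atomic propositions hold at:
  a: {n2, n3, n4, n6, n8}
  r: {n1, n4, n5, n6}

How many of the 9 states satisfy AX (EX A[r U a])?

A[r U a]: least fixpoint, start Z0 = Sat(a) = {n2, n3, n4, n6, n8}, add states in Sat(r) with every successor in Z. Z1 = {n1, n2, n3, n4, n5, n6, n8}; fixed.
Sat(A[r U a]) = {n1, n2, n3, n4, n5, n6, n8}
Sat(EX A[r U a]) = {s : some successor in {n1, n2, n3, n4, n5, n6, n8}} = {n0, n1, n3, n4, n5, n7, n8}
Sat(AX (EX A[r U a])) = {s : every successor in {n0, n1, n3, n4, n5, n7, n8}} = {n0, n1, n2, n3, n4, n6, n7, n8}
|Sat(AX (EX A[r U a]))| = |{n0, n1, n2, n3, n4, n6, n7, n8}| = 8.

8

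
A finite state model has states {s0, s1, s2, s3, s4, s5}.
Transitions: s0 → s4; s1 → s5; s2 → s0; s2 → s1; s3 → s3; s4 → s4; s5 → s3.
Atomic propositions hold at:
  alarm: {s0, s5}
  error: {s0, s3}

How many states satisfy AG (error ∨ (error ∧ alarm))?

1

Sat(error ∧ alarm) = {s0}
Sat(error ∨ (error ∧ alarm)) = {s0, s3}
AG (error ∨ (error ∧ alarm)): greatest fixpoint, start Z0 = {s0, s3}, keep only states in Sat with every successor in Z. Z1 = {s3}; fixed.
Sat(AG (error ∨ (error ∧ alarm))) = {s3}
|Sat(AG (error ∨ (error ∧ alarm)))| = |{s3}| = 1.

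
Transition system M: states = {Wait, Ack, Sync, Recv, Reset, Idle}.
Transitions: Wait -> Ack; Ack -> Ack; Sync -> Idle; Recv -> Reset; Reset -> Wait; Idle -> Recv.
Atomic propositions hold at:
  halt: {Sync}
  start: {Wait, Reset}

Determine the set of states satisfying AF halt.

{Sync}

AF halt: least fixpoint, start Z0 = {Sync}, add states with every successor in Z. Already a fixed point.
Sat(AF halt) = {Sync}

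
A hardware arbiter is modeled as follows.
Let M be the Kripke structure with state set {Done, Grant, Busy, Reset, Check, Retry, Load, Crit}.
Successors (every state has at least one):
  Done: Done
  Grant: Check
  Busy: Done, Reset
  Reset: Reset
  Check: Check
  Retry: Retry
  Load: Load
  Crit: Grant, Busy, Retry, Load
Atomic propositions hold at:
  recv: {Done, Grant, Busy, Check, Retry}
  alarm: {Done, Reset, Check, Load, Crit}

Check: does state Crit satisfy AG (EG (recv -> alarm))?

No

Sat(recv -> alarm) = {Done, Reset, Check, Load, Crit}
EG (recv -> alarm): greatest fixpoint, start Z0 = {Done, Reset, Check, Load, Crit}, keep only states in Sat with some successor in Z. Already a fixed point.
Sat(EG (recv -> alarm)) = {Done, Reset, Check, Load, Crit}
AG (EG (recv -> alarm)): greatest fixpoint, start Z0 = {Done, Reset, Check, Load, Crit}, keep only states in Sat with every successor in Z. Z1 = {Done, Reset, Check, Load}; fixed.
Sat(AG (EG (recv -> alarm))) = {Done, Reset, Check, Load}
Crit ∉ Sat(AG (EG (recv -> alarm))) = {Done, Reset, Check, Load}, so the formula does not hold at Crit.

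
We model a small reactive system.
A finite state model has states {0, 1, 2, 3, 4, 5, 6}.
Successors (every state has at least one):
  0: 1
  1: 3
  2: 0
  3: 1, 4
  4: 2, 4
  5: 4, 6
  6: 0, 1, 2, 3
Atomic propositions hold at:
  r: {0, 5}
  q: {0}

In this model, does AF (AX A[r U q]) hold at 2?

Yes

A[r U q]: least fixpoint, start Z0 = Sat(q) = {0}, add states in Sat(r) with every successor in Z. Already a fixed point.
Sat(A[r U q]) = {0}
Sat(AX A[r U q]) = {s : every successor in {0}} = {2}
AF (AX A[r U q]): least fixpoint, start Z0 = {2}, add states with every successor in Z. Already a fixed point.
Sat(AF (AX A[r U q])) = {2}
2 ∈ Sat(AF (AX A[r U q])) = {2}, so the formula holds at 2.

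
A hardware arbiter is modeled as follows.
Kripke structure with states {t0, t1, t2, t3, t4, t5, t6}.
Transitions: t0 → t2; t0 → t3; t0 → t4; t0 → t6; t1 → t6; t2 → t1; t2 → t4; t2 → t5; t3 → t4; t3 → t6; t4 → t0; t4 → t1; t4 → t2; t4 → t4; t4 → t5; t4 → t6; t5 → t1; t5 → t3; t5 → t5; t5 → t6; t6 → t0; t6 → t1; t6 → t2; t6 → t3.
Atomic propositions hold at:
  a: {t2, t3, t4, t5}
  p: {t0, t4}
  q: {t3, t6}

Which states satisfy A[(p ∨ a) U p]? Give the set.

Sat(p ∨ a) = {t0, t2, t3, t4, t5}
A[(p ∨ a) U p]: least fixpoint, start Z0 = Sat(p) = {t0, t4}, add states in Sat(p ∨ a) with every successor in Z. Already a fixed point.
Sat(A[(p ∨ a) U p]) = {t0, t4}

{t0, t4}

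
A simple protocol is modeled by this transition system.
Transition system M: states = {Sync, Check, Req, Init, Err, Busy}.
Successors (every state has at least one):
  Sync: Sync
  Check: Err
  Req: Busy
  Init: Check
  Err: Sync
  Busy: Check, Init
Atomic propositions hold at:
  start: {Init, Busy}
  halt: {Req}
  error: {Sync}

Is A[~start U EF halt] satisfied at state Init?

No

Sat(~start) = {Sync, Check, Req, Err}
EF halt: least fixpoint, start Z0 = {Req}, add states with some successor in Z. Already a fixed point.
Sat(EF halt) = {Req}
A[~start U EF halt]: least fixpoint, start Z0 = Sat(EF halt) = {Req}, add states in Sat(~start) with every successor in Z. Already a fixed point.
Sat(A[~start U EF halt]) = {Req}
Init ∉ Sat(A[~start U EF halt]) = {Req}, so the formula does not hold at Init.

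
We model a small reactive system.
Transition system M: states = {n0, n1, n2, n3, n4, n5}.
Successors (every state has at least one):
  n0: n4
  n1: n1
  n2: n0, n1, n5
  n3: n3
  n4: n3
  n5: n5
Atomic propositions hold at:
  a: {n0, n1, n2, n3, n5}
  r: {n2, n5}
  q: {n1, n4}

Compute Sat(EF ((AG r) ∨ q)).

AG r: greatest fixpoint, start Z0 = {n2, n5}, keep only states in Sat with every successor in Z. Z1 = {n5}; fixed.
Sat(AG r) = {n5}
Sat((AG r) ∨ q) = {n1, n4, n5}
EF ((AG r) ∨ q): least fixpoint, start Z0 = {n1, n4, n5}, add states with some successor in Z. Z1 = {n0, n1, n2, n4, n5}; fixed.
Sat(EF ((AG r) ∨ q)) = {n0, n1, n2, n4, n5}

{n0, n1, n2, n4, n5}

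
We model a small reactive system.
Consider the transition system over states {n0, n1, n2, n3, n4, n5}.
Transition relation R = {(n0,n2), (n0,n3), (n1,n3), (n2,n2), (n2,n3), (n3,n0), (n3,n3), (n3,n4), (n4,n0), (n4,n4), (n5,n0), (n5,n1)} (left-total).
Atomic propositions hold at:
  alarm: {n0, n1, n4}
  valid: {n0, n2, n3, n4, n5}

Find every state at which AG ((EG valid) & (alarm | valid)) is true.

{n0, n2, n3, n4}

EG valid: greatest fixpoint, start Z0 = {n0, n2, n3, n4, n5}, keep only states in Sat with some successor in Z. Already a fixed point.
Sat(EG valid) = {n0, n2, n3, n4, n5}
Sat(alarm | valid) = {n0, n1, n2, n3, n4, n5}
Sat((EG valid) & (alarm | valid)) = {n0, n2, n3, n4, n5}
AG ((EG valid) & (alarm | valid)): greatest fixpoint, start Z0 = {n0, n2, n3, n4, n5}, keep only states in Sat with every successor in Z. Z1 = {n0, n2, n3, n4}; fixed.
Sat(AG ((EG valid) & (alarm | valid))) = {n0, n2, n3, n4}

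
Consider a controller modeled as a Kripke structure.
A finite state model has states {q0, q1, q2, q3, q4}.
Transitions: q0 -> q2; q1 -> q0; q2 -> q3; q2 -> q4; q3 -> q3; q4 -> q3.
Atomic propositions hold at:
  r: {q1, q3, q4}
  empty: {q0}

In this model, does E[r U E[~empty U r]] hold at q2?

Yes

Sat(~empty) = {q1, q2, q3, q4}
E[~empty U r]: least fixpoint, start Z0 = Sat(r) = {q1, q3, q4}, add states in Sat(~empty) with some successor in Z. Z1 = {q1, q2, q3, q4}; fixed.
Sat(E[~empty U r]) = {q1, q2, q3, q4}
E[r U E[~empty U r]]: least fixpoint, start Z0 = Sat(E[~empty U r]) = {q1, q2, q3, q4}, add states in Sat(r) with some successor in Z. Already a fixed point.
Sat(E[r U E[~empty U r]]) = {q1, q2, q3, q4}
q2 ∈ Sat(E[r U E[~empty U r]]) = {q1, q2, q3, q4}, so the formula holds at q2.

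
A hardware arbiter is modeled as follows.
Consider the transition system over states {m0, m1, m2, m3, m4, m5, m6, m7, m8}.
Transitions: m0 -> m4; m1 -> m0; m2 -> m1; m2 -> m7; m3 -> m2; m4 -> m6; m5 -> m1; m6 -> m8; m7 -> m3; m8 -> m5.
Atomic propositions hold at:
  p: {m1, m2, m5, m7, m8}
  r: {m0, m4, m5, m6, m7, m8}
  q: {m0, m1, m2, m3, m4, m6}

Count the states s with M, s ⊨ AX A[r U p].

8

A[r U p]: least fixpoint, start Z0 = Sat(p) = {m1, m2, m5, m7, m8}, add states in Sat(r) with every successor in Z. Z1 = {m1, m2, m5, m6, m7, m8}; Z2 = {m1, m2, m4, m5, m6, m7, m8}; Z3 = {m0, m1, m2, m4, m5, m6, m7, m8}; fixed.
Sat(A[r U p]) = {m0, m1, m2, m4, m5, m6, m7, m8}
Sat(AX A[r U p]) = {s : every successor in {m0, m1, m2, m4, m5, m6, m7, m8}} = {m0, m1, m2, m3, m4, m5, m6, m8}
|Sat(AX A[r U p])| = |{m0, m1, m2, m3, m4, m5, m6, m8}| = 8.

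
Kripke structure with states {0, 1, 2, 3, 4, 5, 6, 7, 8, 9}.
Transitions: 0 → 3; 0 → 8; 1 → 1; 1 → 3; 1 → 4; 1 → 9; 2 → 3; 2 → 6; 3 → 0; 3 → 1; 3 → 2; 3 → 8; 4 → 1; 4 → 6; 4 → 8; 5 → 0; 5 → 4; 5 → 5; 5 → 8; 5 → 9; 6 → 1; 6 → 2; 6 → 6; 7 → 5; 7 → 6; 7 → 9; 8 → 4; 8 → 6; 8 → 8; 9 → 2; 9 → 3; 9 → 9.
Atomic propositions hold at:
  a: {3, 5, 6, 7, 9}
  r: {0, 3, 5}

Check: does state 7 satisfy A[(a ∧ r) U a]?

Sat(a ∧ r) = {3, 5}
A[(a ∧ r) U a]: least fixpoint, start Z0 = Sat(a) = {3, 5, 6, 7, 9}, add states in Sat(a ∧ r) with every successor in Z. Already a fixed point.
Sat(A[(a ∧ r) U a]) = {3, 5, 6, 7, 9}
7 ∈ Sat(A[(a ∧ r) U a]) = {3, 5, 6, 7, 9}, so the formula holds at 7.

Yes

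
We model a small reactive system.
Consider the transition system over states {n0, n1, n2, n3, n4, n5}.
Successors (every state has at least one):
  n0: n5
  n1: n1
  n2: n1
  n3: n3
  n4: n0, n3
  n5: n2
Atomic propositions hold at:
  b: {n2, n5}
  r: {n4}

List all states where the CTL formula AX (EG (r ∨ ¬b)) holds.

{n1, n2, n3}

Sat(¬b) = {n0, n1, n3, n4}
Sat(r ∨ ¬b) = {n0, n1, n3, n4}
EG (r ∨ ¬b): greatest fixpoint, start Z0 = {n0, n1, n3, n4}, keep only states in Sat with some successor in Z. Z1 = {n1, n3, n4}; fixed.
Sat(EG (r ∨ ¬b)) = {n1, n3, n4}
Sat(AX (EG (r ∨ ¬b))) = {s : every successor in {n1, n3, n4}} = {n1, n2, n3}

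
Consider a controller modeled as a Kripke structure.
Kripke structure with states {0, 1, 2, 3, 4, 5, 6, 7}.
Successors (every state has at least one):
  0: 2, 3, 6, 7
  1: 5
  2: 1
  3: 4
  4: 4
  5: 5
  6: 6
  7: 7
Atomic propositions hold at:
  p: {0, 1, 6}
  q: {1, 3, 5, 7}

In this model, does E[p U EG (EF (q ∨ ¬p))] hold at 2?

Sat(¬p) = {2, 3, 4, 5, 7}
Sat(q ∨ ¬p) = {1, 2, 3, 4, 5, 7}
EF (q ∨ ¬p): least fixpoint, start Z0 = {1, 2, 3, 4, 5, 7}, add states with some successor in Z. Z1 = {0, 1, 2, 3, 4, 5, 7}; fixed.
Sat(EF (q ∨ ¬p)) = {0, 1, 2, 3, 4, 5, 7}
EG (EF (q ∨ ¬p)): greatest fixpoint, start Z0 = {0, 1, 2, 3, 4, 5, 7}, keep only states in Sat with some successor in Z. Already a fixed point.
Sat(EG (EF (q ∨ ¬p))) = {0, 1, 2, 3, 4, 5, 7}
E[p U EG (EF (q ∨ ¬p))]: least fixpoint, start Z0 = Sat(EG (EF (q ∨ ¬p))) = {0, 1, 2, 3, 4, 5, 7}, add states in Sat(p) with some successor in Z. Already a fixed point.
Sat(E[p U EG (EF (q ∨ ¬p))]) = {0, 1, 2, 3, 4, 5, 7}
2 ∈ Sat(E[p U EG (EF (q ∨ ¬p))]) = {0, 1, 2, 3, 4, 5, 7}, so the formula holds at 2.

Yes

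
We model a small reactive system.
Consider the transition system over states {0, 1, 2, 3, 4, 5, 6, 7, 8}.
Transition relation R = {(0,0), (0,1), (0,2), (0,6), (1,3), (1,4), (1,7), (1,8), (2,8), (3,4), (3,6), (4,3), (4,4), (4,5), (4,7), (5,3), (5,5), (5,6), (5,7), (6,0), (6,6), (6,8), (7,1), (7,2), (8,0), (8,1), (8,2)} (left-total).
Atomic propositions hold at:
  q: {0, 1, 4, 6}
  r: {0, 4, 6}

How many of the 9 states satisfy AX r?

1

Sat(AX r) = {s : every successor in {0, 4, 6}} = {3}
|Sat(AX r)| = |{3}| = 1.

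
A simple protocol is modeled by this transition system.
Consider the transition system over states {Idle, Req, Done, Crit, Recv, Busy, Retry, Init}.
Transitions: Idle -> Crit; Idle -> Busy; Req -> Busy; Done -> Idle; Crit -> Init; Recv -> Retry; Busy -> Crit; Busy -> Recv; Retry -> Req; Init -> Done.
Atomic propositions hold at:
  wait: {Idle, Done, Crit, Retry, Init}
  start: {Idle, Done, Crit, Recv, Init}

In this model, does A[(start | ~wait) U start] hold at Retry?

No

Sat(~wait) = {Req, Recv, Busy}
Sat(start | ~wait) = {Idle, Req, Done, Crit, Recv, Busy, Init}
A[(start | ~wait) U start]: least fixpoint, start Z0 = Sat(start) = {Idle, Done, Crit, Recv, Init}, add states in Sat(start | ~wait) with every successor in Z. Z1 = {Idle, Done, Crit, Recv, Busy, Init}; Z2 = {Idle, Req, Done, Crit, Recv, Busy, Init}; fixed.
Sat(A[(start | ~wait) U start]) = {Idle, Req, Done, Crit, Recv, Busy, Init}
Retry ∉ Sat(A[(start | ~wait) U start]) = {Idle, Req, Done, Crit, Recv, Busy, Init}, so the formula does not hold at Retry.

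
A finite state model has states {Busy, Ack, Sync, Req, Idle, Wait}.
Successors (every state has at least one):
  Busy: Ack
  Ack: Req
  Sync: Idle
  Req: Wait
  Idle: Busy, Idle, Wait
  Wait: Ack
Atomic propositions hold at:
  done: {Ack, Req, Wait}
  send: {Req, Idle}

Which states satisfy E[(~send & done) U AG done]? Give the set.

Sat(~send) = {Busy, Ack, Sync, Wait}
Sat(~send & done) = {Ack, Wait}
AG done: greatest fixpoint, start Z0 = {Ack, Req, Wait}, keep only states in Sat with every successor in Z. Already a fixed point.
Sat(AG done) = {Ack, Req, Wait}
E[(~send & done) U AG done]: least fixpoint, start Z0 = Sat(AG done) = {Ack, Req, Wait}, add states in Sat(~send & done) with some successor in Z. Already a fixed point.
Sat(E[(~send & done) U AG done]) = {Ack, Req, Wait}

{Ack, Req, Wait}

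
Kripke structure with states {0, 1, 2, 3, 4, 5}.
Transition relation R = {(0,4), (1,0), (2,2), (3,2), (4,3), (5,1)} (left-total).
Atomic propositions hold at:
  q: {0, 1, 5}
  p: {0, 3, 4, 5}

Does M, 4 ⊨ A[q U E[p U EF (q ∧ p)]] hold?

Sat(q ∧ p) = {0, 5}
EF (q ∧ p): least fixpoint, start Z0 = {0, 5}, add states with some successor in Z. Z1 = {0, 1, 5}; fixed.
Sat(EF (q ∧ p)) = {0, 1, 5}
E[p U EF (q ∧ p)]: least fixpoint, start Z0 = Sat(EF (q ∧ p)) = {0, 1, 5}, add states in Sat(p) with some successor in Z. Already a fixed point.
Sat(E[p U EF (q ∧ p)]) = {0, 1, 5}
A[q U E[p U EF (q ∧ p)]]: least fixpoint, start Z0 = Sat(E[p U EF (q ∧ p)]) = {0, 1, 5}, add states in Sat(q) with every successor in Z. Already a fixed point.
Sat(A[q U E[p U EF (q ∧ p)]]) = {0, 1, 5}
4 ∉ Sat(A[q U E[p U EF (q ∧ p)]]) = {0, 1, 5}, so the formula does not hold at 4.

No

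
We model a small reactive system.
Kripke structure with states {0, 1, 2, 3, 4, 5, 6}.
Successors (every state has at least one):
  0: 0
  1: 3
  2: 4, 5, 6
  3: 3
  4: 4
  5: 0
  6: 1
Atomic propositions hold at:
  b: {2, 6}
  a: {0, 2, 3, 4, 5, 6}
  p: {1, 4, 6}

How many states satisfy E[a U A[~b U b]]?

2

Sat(~b) = {0, 1, 3, 4, 5}
A[~b U b]: least fixpoint, start Z0 = Sat(b) = {2, 6}, add states in Sat(~b) with every successor in Z. Already a fixed point.
Sat(A[~b U b]) = {2, 6}
E[a U A[~b U b]]: least fixpoint, start Z0 = Sat(A[~b U b]) = {2, 6}, add states in Sat(a) with some successor in Z. Already a fixed point.
Sat(E[a U A[~b U b]]) = {2, 6}
|Sat(E[a U A[~b U b]])| = |{2, 6}| = 2.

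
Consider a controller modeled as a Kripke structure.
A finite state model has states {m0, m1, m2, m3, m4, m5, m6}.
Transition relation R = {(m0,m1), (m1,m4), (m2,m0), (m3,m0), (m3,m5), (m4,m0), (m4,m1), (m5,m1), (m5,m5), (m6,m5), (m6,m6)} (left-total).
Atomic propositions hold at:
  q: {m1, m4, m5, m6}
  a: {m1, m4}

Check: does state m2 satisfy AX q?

Sat(AX q) = {s : every successor in {m1, m4, m5, m6}} = {m0, m1, m5, m6}
m2 ∉ Sat(AX q) = {m0, m1, m5, m6}, so the formula does not hold at m2.

No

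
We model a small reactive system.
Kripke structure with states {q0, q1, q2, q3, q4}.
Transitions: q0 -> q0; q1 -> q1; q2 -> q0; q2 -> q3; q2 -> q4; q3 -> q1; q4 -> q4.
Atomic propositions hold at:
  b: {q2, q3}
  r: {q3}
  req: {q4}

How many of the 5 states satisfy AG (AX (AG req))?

AG req: greatest fixpoint, start Z0 = {q4}, keep only states in Sat with every successor in Z. Already a fixed point.
Sat(AG req) = {q4}
Sat(AX (AG req)) = {s : every successor in {q4}} = {q4}
AG (AX (AG req)): greatest fixpoint, start Z0 = {q4}, keep only states in Sat with every successor in Z. Already a fixed point.
Sat(AG (AX (AG req))) = {q4}
|Sat(AG (AX (AG req)))| = |{q4}| = 1.

1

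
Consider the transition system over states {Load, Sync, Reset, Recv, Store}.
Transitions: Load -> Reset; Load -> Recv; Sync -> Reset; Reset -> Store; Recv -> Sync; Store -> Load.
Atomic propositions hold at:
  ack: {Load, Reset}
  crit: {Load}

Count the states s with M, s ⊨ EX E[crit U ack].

E[crit U ack]: least fixpoint, start Z0 = Sat(ack) = {Load, Reset}, add states in Sat(crit) with some successor in Z. Already a fixed point.
Sat(E[crit U ack]) = {Load, Reset}
Sat(EX E[crit U ack]) = {s : some successor in {Load, Reset}} = {Load, Sync, Store}
|Sat(EX E[crit U ack])| = |{Load, Sync, Store}| = 3.

3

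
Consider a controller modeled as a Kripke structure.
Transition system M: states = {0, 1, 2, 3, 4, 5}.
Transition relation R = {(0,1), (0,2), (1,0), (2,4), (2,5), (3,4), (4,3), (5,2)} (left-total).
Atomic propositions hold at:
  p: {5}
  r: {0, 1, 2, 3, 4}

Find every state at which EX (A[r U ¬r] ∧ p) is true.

Sat(¬r) = {5}
A[r U ¬r]: least fixpoint, start Z0 = Sat(¬r) = {5}, add states in Sat(r) with every successor in Z. Already a fixed point.
Sat(A[r U ¬r]) = {5}
Sat(A[r U ¬r] ∧ p) = {5}
Sat(EX (A[r U ¬r] ∧ p)) = {s : some successor in {5}} = {2}

{2}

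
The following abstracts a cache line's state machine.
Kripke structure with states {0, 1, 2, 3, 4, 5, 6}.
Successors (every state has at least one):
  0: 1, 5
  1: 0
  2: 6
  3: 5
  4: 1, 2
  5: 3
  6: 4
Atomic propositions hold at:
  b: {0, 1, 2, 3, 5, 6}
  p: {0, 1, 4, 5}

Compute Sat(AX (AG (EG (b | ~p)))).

Sat(~p) = {2, 3, 6}
Sat(b | ~p) = {0, 1, 2, 3, 5, 6}
EG (b | ~p): greatest fixpoint, start Z0 = {0, 1, 2, 3, 5, 6}, keep only states in Sat with some successor in Z. Z1 = {0, 1, 2, 3, 5}; Z2 = {0, 1, 3, 5}; fixed.
Sat(EG (b | ~p)) = {0, 1, 3, 5}
AG (EG (b | ~p)): greatest fixpoint, start Z0 = {0, 1, 3, 5}, keep only states in Sat with every successor in Z. Already a fixed point.
Sat(AG (EG (b | ~p))) = {0, 1, 3, 5}
Sat(AX (AG (EG (b | ~p)))) = {s : every successor in {0, 1, 3, 5}} = {0, 1, 3, 5}

{0, 1, 3, 5}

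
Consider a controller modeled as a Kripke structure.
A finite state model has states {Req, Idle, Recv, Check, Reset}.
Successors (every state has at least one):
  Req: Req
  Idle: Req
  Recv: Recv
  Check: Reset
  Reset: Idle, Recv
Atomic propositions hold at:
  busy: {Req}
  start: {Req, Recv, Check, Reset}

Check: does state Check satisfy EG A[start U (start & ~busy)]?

Yes

Sat(~busy) = {Idle, Recv, Check, Reset}
Sat(start & ~busy) = {Recv, Check, Reset}
A[start U (start & ~busy)]: least fixpoint, start Z0 = Sat((start & ~busy)) = {Recv, Check, Reset}, add states in Sat(start) with every successor in Z. Already a fixed point.
Sat(A[start U (start & ~busy)]) = {Recv, Check, Reset}
EG A[start U (start & ~busy)]: greatest fixpoint, start Z0 = {Recv, Check, Reset}, keep only states in Sat with some successor in Z. Already a fixed point.
Sat(EG A[start U (start & ~busy)]) = {Recv, Check, Reset}
Check ∈ Sat(EG A[start U (start & ~busy)]) = {Recv, Check, Reset}, so the formula holds at Check.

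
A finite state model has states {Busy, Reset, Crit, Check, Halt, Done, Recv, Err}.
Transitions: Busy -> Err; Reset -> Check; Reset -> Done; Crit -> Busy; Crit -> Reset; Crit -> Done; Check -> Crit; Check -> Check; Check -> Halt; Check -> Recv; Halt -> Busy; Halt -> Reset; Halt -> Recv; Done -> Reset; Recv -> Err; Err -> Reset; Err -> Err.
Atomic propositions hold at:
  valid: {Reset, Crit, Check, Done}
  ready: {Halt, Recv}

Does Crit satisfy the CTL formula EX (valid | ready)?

Sat(valid | ready) = {Reset, Crit, Check, Halt, Done, Recv}
Sat(EX (valid | ready)) = {s : some successor in {Reset, Crit, Check, Halt, Done, Recv}} = {Reset, Crit, Check, Halt, Done, Err}
Crit ∈ Sat(EX (valid | ready)) = {Reset, Crit, Check, Halt, Done, Err}, so the formula holds at Crit.

Yes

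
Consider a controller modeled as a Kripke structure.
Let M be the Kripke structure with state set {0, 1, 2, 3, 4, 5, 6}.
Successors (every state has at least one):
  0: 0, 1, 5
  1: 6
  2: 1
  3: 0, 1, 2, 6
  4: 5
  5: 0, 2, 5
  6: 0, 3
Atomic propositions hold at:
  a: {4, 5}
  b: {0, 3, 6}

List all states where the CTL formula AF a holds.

AF a: least fixpoint, start Z0 = {4, 5}, add states with every successor in Z. Already a fixed point.
Sat(AF a) = {4, 5}

{4, 5}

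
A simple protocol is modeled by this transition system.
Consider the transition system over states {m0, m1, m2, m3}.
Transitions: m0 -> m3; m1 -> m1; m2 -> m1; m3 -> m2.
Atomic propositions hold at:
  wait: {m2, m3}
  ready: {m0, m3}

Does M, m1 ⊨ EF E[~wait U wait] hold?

No

Sat(~wait) = {m0, m1}
E[~wait U wait]: least fixpoint, start Z0 = Sat(wait) = {m2, m3}, add states in Sat(~wait) with some successor in Z. Z1 = {m0, m2, m3}; fixed.
Sat(E[~wait U wait]) = {m0, m2, m3}
EF E[~wait U wait]: least fixpoint, start Z0 = {m0, m2, m3}, add states with some successor in Z. Already a fixed point.
Sat(EF E[~wait U wait]) = {m0, m2, m3}
m1 ∉ Sat(EF E[~wait U wait]) = {m0, m2, m3}, so the formula does not hold at m1.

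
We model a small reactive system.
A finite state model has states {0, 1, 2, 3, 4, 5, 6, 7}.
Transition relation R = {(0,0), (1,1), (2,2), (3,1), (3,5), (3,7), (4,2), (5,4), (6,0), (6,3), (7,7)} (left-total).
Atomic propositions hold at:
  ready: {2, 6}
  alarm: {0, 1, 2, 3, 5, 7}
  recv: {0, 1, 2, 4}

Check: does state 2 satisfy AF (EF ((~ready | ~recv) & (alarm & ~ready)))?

Sat(~ready) = {0, 1, 3, 4, 5, 7}
Sat(~recv) = {3, 5, 6, 7}
Sat(~ready | ~recv) = {0, 1, 3, 4, 5, 6, 7}
Sat(alarm & ~ready) = {0, 1, 3, 5, 7}
Sat((~ready | ~recv) & (alarm & ~ready)) = {0, 1, 3, 5, 7}
EF ((~ready | ~recv) & (alarm & ~ready)): least fixpoint, start Z0 = {0, 1, 3, 5, 7}, add states with some successor in Z. Z1 = {0, 1, 3, 5, 6, 7}; fixed.
Sat(EF ((~ready | ~recv) & (alarm & ~ready))) = {0, 1, 3, 5, 6, 7}
AF (EF ((~ready | ~recv) & (alarm & ~ready))): least fixpoint, start Z0 = {0, 1, 3, 5, 6, 7}, add states with every successor in Z. Already a fixed point.
Sat(AF (EF ((~ready | ~recv) & (alarm & ~ready)))) = {0, 1, 3, 5, 6, 7}
2 ∉ Sat(AF (EF ((~ready | ~recv) & (alarm & ~ready)))) = {0, 1, 3, 5, 6, 7}, so the formula does not hold at 2.

No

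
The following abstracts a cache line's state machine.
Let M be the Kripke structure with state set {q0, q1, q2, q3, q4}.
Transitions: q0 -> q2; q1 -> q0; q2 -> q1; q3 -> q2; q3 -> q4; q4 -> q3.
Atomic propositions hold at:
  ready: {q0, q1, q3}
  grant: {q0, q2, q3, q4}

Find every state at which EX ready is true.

{q1, q2, q4}

Sat(EX ready) = {s : some successor in {q0, q1, q3}} = {q1, q2, q4}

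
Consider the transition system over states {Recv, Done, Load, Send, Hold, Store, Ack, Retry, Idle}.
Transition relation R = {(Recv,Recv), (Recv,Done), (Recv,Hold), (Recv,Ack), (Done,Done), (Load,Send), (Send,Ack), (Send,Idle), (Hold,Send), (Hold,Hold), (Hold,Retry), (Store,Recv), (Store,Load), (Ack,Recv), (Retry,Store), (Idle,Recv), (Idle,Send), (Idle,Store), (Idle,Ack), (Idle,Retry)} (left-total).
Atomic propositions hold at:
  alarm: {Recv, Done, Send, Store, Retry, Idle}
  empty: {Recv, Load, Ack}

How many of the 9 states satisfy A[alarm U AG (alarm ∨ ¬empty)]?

Sat(¬empty) = {Done, Send, Hold, Store, Retry, Idle}
Sat(alarm ∨ ¬empty) = {Recv, Done, Send, Hold, Store, Retry, Idle}
AG (alarm ∨ ¬empty): greatest fixpoint, start Z0 = {Recv, Done, Send, Hold, Store, Retry, Idle}, keep only states in Sat with every successor in Z. Z1 = {Done, Hold, Retry}; Z2 = {Done}; fixed.
Sat(AG (alarm ∨ ¬empty)) = {Done}
A[alarm U AG (alarm ∨ ¬empty)]: least fixpoint, start Z0 = Sat(AG (alarm ∨ ¬empty)) = {Done}, add states in Sat(alarm) with every successor in Z. Already a fixed point.
Sat(A[alarm U AG (alarm ∨ ¬empty)]) = {Done}
|Sat(A[alarm U AG (alarm ∨ ¬empty)])| = |{Done}| = 1.

1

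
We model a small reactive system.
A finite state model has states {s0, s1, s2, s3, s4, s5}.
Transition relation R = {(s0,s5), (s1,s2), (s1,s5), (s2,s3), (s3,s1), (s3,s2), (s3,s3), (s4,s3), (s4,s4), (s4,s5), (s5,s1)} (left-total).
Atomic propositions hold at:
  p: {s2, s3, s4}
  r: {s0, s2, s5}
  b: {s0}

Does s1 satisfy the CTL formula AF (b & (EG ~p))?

Sat(~p) = {s0, s1, s5}
EG ~p: greatest fixpoint, start Z0 = {s0, s1, s5}, keep only states in Sat with some successor in Z. Already a fixed point.
Sat(EG ~p) = {s0, s1, s5}
Sat(b & (EG ~p)) = {s0}
AF (b & (EG ~p)): least fixpoint, start Z0 = {s0}, add states with every successor in Z. Already a fixed point.
Sat(AF (b & (EG ~p))) = {s0}
s1 ∉ Sat(AF (b & (EG ~p))) = {s0}, so the formula does not hold at s1.

No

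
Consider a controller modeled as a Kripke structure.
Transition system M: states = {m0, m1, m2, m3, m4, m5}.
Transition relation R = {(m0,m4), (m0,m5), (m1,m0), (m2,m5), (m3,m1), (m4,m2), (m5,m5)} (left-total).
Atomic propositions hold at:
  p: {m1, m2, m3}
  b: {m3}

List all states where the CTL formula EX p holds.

{m3, m4}

Sat(EX p) = {s : some successor in {m1, m2, m3}} = {m3, m4}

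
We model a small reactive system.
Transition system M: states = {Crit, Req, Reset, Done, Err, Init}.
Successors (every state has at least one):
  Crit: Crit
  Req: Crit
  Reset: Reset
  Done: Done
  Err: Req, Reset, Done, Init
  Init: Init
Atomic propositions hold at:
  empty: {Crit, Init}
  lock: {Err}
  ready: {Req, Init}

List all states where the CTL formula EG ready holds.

{Init}

EG ready: greatest fixpoint, start Z0 = {Req, Init}, keep only states in Sat with some successor in Z. Z1 = {Init}; fixed.
Sat(EG ready) = {Init}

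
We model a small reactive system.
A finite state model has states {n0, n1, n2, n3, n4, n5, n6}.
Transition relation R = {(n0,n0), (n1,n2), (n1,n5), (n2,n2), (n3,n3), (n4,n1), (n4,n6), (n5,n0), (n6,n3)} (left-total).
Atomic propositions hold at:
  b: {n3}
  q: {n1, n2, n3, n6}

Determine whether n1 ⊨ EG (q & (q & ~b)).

Yes

Sat(~b) = {n0, n1, n2, n4, n5, n6}
Sat(q & ~b) = {n1, n2, n6}
Sat(q & (q & ~b)) = {n1, n2, n6}
EG (q & (q & ~b)): greatest fixpoint, start Z0 = {n1, n2, n6}, keep only states in Sat with some successor in Z. Z1 = {n1, n2}; fixed.
Sat(EG (q & (q & ~b))) = {n1, n2}
n1 ∈ Sat(EG (q & (q & ~b))) = {n1, n2}, so the formula holds at n1.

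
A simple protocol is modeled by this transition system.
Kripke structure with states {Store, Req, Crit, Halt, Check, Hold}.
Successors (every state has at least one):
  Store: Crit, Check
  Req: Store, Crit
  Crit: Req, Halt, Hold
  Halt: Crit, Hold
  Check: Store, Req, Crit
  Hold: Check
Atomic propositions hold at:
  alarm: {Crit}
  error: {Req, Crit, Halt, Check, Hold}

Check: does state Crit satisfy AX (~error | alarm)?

Sat(~error) = {Store}
Sat(~error | alarm) = {Store, Crit}
Sat(AX (~error | alarm)) = {s : every successor in {Store, Crit}} = {Req}
Crit ∉ Sat(AX (~error | alarm)) = {Req}, so the formula does not hold at Crit.

No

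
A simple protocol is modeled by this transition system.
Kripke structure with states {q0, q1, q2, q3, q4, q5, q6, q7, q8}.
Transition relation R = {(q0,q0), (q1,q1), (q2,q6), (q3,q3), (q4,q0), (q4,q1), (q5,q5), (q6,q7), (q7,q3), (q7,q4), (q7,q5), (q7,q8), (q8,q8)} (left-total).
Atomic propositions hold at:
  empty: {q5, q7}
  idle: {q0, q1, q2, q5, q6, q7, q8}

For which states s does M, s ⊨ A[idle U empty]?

A[idle U empty]: least fixpoint, start Z0 = Sat(empty) = {q5, q7}, add states in Sat(idle) with every successor in Z. Z1 = {q5, q6, q7}; Z2 = {q2, q5, q6, q7}; fixed.
Sat(A[idle U empty]) = {q2, q5, q6, q7}

{q2, q5, q6, q7}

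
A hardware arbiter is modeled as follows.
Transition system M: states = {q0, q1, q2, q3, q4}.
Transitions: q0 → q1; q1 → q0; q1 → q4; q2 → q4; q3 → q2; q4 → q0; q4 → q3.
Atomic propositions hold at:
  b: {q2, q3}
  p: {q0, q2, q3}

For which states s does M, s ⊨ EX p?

{q1, q3, q4}

Sat(EX p) = {s : some successor in {q0, q2, q3}} = {q1, q3, q4}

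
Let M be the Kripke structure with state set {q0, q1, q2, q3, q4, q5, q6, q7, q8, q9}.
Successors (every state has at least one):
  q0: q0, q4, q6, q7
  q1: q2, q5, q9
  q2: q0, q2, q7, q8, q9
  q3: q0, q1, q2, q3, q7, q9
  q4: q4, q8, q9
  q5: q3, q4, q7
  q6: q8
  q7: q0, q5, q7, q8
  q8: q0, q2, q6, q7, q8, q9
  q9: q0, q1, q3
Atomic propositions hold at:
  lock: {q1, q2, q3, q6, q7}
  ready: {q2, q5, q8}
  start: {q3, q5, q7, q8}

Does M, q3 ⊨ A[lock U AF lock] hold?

AF lock: least fixpoint, start Z0 = {q1, q2, q3, q6, q7}, add states with every successor in Z. Already a fixed point.
Sat(AF lock) = {q1, q2, q3, q6, q7}
A[lock U AF lock]: least fixpoint, start Z0 = Sat(AF lock) = {q1, q2, q3, q6, q7}, add states in Sat(lock) with every successor in Z. Already a fixed point.
Sat(A[lock U AF lock]) = {q1, q2, q3, q6, q7}
q3 ∈ Sat(A[lock U AF lock]) = {q1, q2, q3, q6, q7}, so the formula holds at q3.

Yes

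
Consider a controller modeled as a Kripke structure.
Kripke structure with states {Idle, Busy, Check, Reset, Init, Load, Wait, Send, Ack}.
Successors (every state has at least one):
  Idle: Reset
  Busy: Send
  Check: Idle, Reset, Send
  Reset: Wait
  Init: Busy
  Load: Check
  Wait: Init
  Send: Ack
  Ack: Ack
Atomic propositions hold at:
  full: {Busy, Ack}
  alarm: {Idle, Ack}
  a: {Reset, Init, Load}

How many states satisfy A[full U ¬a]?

Sat(¬a) = {Idle, Busy, Check, Wait, Send, Ack}
A[full U ¬a]: least fixpoint, start Z0 = Sat(¬a) = {Idle, Busy, Check, Wait, Send, Ack}, add states in Sat(full) with every successor in Z. Already a fixed point.
Sat(A[full U ¬a]) = {Idle, Busy, Check, Wait, Send, Ack}
|Sat(A[full U ¬a])| = |{Idle, Busy, Check, Wait, Send, Ack}| = 6.

6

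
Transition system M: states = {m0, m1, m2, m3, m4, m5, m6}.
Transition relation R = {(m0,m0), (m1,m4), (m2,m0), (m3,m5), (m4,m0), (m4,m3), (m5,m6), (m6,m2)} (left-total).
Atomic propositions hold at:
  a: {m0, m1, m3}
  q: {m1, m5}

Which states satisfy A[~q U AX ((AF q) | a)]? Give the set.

Sat(~q) = {m0, m2, m3, m4, m6}
AF q: least fixpoint, start Z0 = {m1, m5}, add states with every successor in Z. Z1 = {m1, m3, m5}; fixed.
Sat(AF q) = {m1, m3, m5}
Sat((AF q) | a) = {m0, m1, m3, m5}
Sat(AX ((AF q) | a)) = {s : every successor in {m0, m1, m3, m5}} = {m0, m2, m3, m4}
A[~q U AX ((AF q) | a)]: least fixpoint, start Z0 = Sat(AX ((AF q) | a)) = {m0, m2, m3, m4}, add states in Sat(~q) with every successor in Z. Z1 = {m0, m2, m3, m4, m6}; fixed.
Sat(A[~q U AX ((AF q) | a)]) = {m0, m2, m3, m4, m6}

{m0, m2, m3, m4, m6}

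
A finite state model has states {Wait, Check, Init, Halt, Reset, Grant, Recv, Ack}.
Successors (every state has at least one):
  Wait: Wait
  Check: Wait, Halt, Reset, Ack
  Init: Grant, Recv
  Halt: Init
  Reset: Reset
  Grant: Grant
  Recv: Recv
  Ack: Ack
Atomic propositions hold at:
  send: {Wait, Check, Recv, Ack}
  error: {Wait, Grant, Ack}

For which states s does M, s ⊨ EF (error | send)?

{Wait, Check, Init, Halt, Grant, Recv, Ack}

Sat(error | send) = {Wait, Check, Grant, Recv, Ack}
EF (error | send): least fixpoint, start Z0 = {Wait, Check, Grant, Recv, Ack}, add states with some successor in Z. Z1 = {Wait, Check, Init, Grant, Recv, Ack}; Z2 = {Wait, Check, Init, Halt, Grant, Recv, Ack}; fixed.
Sat(EF (error | send)) = {Wait, Check, Init, Halt, Grant, Recv, Ack}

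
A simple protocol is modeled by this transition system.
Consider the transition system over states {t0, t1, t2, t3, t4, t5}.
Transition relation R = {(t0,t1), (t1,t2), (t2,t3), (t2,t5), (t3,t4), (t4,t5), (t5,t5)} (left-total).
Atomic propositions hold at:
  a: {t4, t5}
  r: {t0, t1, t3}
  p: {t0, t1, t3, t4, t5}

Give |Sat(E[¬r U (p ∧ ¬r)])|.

3

Sat(¬r) = {t2, t4, t5}
Sat(p ∧ ¬r) = {t4, t5}
E[¬r U (p ∧ ¬r)]: least fixpoint, start Z0 = Sat((p ∧ ¬r)) = {t4, t5}, add states in Sat(¬r) with some successor in Z. Z1 = {t2, t4, t5}; fixed.
Sat(E[¬r U (p ∧ ¬r)]) = {t2, t4, t5}
|Sat(E[¬r U (p ∧ ¬r)])| = |{t2, t4, t5}| = 3.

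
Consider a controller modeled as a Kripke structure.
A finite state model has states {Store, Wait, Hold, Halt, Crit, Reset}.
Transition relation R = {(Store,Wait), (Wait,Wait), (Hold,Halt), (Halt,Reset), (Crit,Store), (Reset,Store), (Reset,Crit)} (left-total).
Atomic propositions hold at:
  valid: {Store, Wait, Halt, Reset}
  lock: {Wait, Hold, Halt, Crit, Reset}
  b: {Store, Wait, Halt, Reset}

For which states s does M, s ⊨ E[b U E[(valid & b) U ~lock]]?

Sat(valid & b) = {Store, Wait, Halt, Reset}
Sat(~lock) = {Store}
E[(valid & b) U ~lock]: least fixpoint, start Z0 = Sat(~lock) = {Store}, add states in Sat(valid & b) with some successor in Z. Z1 = {Store, Reset}; Z2 = {Store, Halt, Reset}; fixed.
Sat(E[(valid & b) U ~lock]) = {Store, Halt, Reset}
E[b U E[(valid & b) U ~lock]]: least fixpoint, start Z0 = Sat(E[(valid & b) U ~lock]) = {Store, Halt, Reset}, add states in Sat(b) with some successor in Z. Already a fixed point.
Sat(E[b U E[(valid & b) U ~lock]]) = {Store, Halt, Reset}

{Store, Halt, Reset}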